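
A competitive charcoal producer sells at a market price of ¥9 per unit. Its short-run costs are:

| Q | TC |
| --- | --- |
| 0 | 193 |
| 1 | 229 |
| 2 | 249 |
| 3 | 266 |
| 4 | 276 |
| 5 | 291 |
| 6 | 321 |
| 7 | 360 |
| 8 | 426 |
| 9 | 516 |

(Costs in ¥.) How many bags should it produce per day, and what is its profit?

Compute π = P·Q − TC at each output: Q=0: -193; Q=1: -220; Q=2: -231; Q=3: -239; Q=4: -240; Q=5: -246; Q=6: -267; Q=7: -297; Q=8: -354; Q=9: -435.
Profit is highest at Q = 0. Equivalently, the lowest AVC in the table is 98/5 ≈ ¥19.60 at Q = 5, and P = ¥9 falls below it — price never covers variable cost, so the firm shuts down and loses only its fixed cost.

Q = 0 (shut down); profit = -¥193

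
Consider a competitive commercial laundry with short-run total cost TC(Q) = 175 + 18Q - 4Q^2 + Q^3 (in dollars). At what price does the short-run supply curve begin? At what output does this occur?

$14 per unit, at Q = 2

Short-run supply begins at min AVC. From VC = 18Q - 4Q^2 + Q^3, AVC = 18 - 4Q + Q^2.
At the minimum of AVC, MC = AVC. MC = 18 - 8Q + 3Q^2; setting MC = AVC gives 2Q^2 - 4Q = 0, so Q = 2. min AVC = 14.
The firm shuts down for any P below $14.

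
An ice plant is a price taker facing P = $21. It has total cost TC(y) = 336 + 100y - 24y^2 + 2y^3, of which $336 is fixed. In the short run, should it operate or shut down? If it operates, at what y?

From TC, MC = TC'(y) = 100 - 48y + 6y^2 and AVC = VC/y = 100 - 24y + 2y^2.
AVC hits its minimum where MC = AVC, at y = 6, giving min AVC = 100 - 24·6 + 2·6^2 = $28.
Since P = $21 < min AVC = $28, price fails to cover variable cost at any output.
Shutting down limits the loss to fixed cost, $336.

Shut down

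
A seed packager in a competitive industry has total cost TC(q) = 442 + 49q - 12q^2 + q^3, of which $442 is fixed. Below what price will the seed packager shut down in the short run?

The firm shuts down when price falls below the minimum of average variable cost. AVC = VC/q = 49 - 12q + q^2.
dAVC/dq = -12 + 2q = 0 gives q = 6. min AVC = 49 - 12·6 + 6^2 = 13.
So the shutdown price is $13.

$13 per unit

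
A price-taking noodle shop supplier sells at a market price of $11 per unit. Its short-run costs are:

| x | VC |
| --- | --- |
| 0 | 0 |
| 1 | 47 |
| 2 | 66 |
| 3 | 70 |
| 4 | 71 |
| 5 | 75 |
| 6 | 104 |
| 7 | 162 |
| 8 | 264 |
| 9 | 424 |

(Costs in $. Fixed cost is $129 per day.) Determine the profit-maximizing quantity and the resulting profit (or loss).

Tabulate TR − TC: x=0: -129; x=1: -165; x=2: -173; x=3: -166; x=4: -156; x=5: -149; x=6: -167; x=7: -214; x=8: -305; x=9: -454.
Profit is highest at x = 0. Equivalently, the lowest AVC in the table is 75/5 ≈ $15 at x = 5, and P = $11 falls below it — price never covers variable cost, so the firm shuts down and loses only its fixed cost.

x = 0 (shut down); profit = -$129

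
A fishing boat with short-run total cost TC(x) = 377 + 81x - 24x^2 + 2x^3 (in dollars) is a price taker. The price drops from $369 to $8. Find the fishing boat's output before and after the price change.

Output falls from 12 to 0 (the firm shuts down)

AVC = 81 - 24x + 2x^2, minimized at x = 6 where min AVC = $9. MC = 81 - 48x + 6x^2.
At P = $369 ≥ min AVC, set P = MC on the rising branch: x = 12.
At P = $8 < min AVC = $9, price no longer covers variable cost at any output, so the firm shuts down: x = 0.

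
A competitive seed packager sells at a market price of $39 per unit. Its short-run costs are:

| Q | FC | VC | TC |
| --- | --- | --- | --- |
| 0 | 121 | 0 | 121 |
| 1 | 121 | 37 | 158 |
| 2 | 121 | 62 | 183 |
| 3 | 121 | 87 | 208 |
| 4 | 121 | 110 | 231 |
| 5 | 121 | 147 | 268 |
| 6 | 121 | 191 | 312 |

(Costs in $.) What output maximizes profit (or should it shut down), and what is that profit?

Tabulate TR − TC: Q=0: -121; Q=1: -119; Q=2: -105; Q=3: -91; Q=4: -75; Q=5: -73; Q=6: -78.
Profit is maximized at Q = 5. AVC there is 147/5 = $29.40 ≤ P, so producing beats shutting down (which would give -$121).

Q = 5; profit = -$73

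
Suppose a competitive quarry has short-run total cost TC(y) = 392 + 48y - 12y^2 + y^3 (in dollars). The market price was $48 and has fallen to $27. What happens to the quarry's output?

AVC = 48 - 12y + y^2, minimized at y = 6 where min AVC = $12. MC = 48 - 24y + 3y^2.
At P = $48 ≥ min AVC, set P = MC on the rising branch: y = 8.
At P = $27 ≥ min AVC, set P = MC: y = 7. The firm stays open but cuts output.

Output falls from 8 to 7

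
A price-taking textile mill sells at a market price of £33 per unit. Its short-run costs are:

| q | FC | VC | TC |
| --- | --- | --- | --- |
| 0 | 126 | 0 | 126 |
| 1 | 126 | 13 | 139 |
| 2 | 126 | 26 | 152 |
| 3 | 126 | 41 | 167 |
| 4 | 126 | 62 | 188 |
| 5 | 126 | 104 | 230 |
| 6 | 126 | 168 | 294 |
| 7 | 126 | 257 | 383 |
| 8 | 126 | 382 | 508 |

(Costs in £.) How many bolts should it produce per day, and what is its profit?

q = 4; profit = -£56

Tabulate TR − TC: q=0: -126; q=1: -106; q=2: -86; q=3: -68; q=4: -56; q=5: -65; q=6: -96; q=7: -152; q=8: -244.
Profit is maximized at q = 4. AVC there is 62/4 = £15.50 ≤ P, so producing beats shutting down (which would give -£126).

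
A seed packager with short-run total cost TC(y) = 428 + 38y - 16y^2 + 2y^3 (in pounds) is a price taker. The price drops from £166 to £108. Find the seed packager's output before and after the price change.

AVC = 38 - 16y + 2y^2, minimized at y = 4 where min AVC = £6. MC = 38 - 32y + 6y^2.
At P = £166 ≥ min AVC, set P = MC on the rising branch: y = 8.
At P = £108 ≥ min AVC, set P = MC: y = 7. The firm stays open but cuts output.

Output falls from 8 to 7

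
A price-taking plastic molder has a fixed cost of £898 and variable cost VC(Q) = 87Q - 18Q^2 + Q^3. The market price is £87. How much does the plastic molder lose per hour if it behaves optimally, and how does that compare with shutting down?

AVC = 87 - 18Q + Q^2 has its minimum £6 at Q = 9; price £87 clears that bar, so the firm operates.
MC = 87 - 36Q + 3Q^2. Setting P = MC and taking the root on the rising branch gives Q* = 12.
TR = 87·12 = 1044. TC = 898 + 180 = 1078. Profit = 1044 − 1078 = -£34.
That loss of £34 beats the £898 the firm would lose by shutting down; producing recovers £864 of fixed cost.

Profit = -£34 at Q = 12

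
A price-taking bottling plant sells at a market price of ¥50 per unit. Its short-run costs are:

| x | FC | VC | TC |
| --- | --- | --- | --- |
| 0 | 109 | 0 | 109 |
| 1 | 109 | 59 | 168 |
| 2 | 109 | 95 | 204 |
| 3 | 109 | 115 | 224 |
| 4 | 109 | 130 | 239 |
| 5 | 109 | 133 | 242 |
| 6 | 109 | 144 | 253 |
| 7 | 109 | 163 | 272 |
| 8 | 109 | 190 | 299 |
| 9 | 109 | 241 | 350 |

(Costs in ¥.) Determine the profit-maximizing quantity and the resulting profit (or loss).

x = 8; profit = ¥101

Tabulate TR − TC: x=0: -109; x=1: -118; x=2: -104; x=3: -74; x=4: -39; x=5: 8; x=6: 47; x=7: 78; x=8: 101; x=9: 100.
Profit is maximized at x = 8. AVC there is 190/8 = ¥23.75 ≤ P, so producing beats shutting down (which would give -¥109).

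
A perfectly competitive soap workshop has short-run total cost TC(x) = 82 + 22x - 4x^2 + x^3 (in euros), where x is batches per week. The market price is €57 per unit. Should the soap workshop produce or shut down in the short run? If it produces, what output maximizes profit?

Produce at x = 5

Strip out fixed cost: VC = 22x - 4x^2 + x^3. Then AVC = 22 - 4x + x^2 and MC = 22 - 8x + 3x^2.
AVC hits its minimum where MC = AVC, at x = 2, giving min AVC = 22 - 4·2 + 2^2 = €18.
Since P = €57 ≥ min AVC = €18, price covers variable cost and the firm should produce.
Solving P = MC: -35 - 8x + 3x^2 = 0 ⇒ x = -7/3 or 5. On the upward-sloping branch, x* = 5.
Check: AVC at x = 5 is €27 ≤ P, so revenue covers variable cost.
Profit = P·x − TC = 57·5 − 217 = €68.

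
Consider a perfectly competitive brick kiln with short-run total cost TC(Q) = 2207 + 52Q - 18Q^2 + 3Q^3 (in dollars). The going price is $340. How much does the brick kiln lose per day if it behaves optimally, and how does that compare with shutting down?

Profit = -$287 at Q = 8

AVC = 52 - 18Q + 3Q^2; min AVC = $25 at Q = 3. Since P = $340 ≥ min AVC, the firm produces.
MC = 52 - 36Q + 9Q^2. Setting P = MC and taking the root on the rising branch gives Q* = 8.
TR = 340·8 = 2720. TC = 2207 + 800 = 3007. Profit = 2720 − 3007 = -$287.
By producing, the firm covers all variable cost plus $1920 of fixed cost; shutting down would lose the full $2207.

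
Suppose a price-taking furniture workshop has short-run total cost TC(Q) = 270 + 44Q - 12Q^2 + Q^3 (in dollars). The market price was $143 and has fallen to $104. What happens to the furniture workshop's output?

AVC = 44 - 12Q + Q^2, minimized at Q = 6 where min AVC = $8. MC = 44 - 24Q + 3Q^2.
At P = $143 ≥ min AVC, set P = MC on the rising branch: Q = 11.
At P = $104 ≥ min AVC, set P = MC: Q = 10. The firm stays open but cuts output.

Output falls from 11 to 10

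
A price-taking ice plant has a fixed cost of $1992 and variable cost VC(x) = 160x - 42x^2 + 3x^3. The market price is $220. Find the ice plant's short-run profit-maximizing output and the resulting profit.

AVC = 160 - 42x + 3x^2 has its minimum $13 at x = 7; price $220 clears that bar, so the firm operates.
MC = 160 - 84x + 9x^2. Setting P = MC and taking the root on the rising branch gives x* = 10.
TR = 220·10 = 2200. TC = 1992 + 400 = 2392. Profit = 2200 − 2392 = -$192.
By producing, the firm covers all variable cost plus $1800 of fixed cost; shutting down would lose the full $1992.

Profit = -$192 at x = 10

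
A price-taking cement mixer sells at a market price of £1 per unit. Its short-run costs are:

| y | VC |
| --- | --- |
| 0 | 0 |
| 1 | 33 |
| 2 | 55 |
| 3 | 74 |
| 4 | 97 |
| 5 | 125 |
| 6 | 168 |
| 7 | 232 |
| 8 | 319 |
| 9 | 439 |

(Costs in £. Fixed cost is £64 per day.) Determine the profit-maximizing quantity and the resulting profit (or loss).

Profit at each row (π = 1y − TC): y=0: -64; y=1: -96; y=2: -117; y=3: -135; y=4: -157; y=5: -184; y=6: -226; y=7: -289; y=8: -375; y=9: -494.
Profit is highest at y = 0. Equivalently, the lowest AVC in the table is 97/4 ≈ £24.25 at y = 4, and P = £1 falls below it — price never covers variable cost, so the firm shuts down and loses only its fixed cost.

y = 0 (shut down); profit = -£64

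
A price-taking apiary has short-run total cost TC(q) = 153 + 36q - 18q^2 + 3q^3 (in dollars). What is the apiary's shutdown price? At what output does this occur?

The firm shuts down when price falls below the minimum of average variable cost. AVC = VC/q = 36 - 18q + 3q^2.
At the minimum of AVC, MC = AVC. MC = 36 - 36q + 9q^2; setting MC = AVC gives 6q^2 - 18q = 0, so q = 3. min AVC = 9.
For P < $9 the firm produces nothing.

$9 per unit, at q = 3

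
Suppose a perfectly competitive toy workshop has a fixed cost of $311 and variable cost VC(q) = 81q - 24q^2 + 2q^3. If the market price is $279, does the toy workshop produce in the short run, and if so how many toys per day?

Variable cost is VC = 81q - 24q^2 + 2q^3, so AVC = VC/q = 81 - 24q + 2q^2 and MC = dTC/dq = 81 - 48q + 6q^2.
The AVC parabola has its vertex at q = 24/4 = 6, where AVC = 81 - 24·6 + 2·6^2 = $9.
P = $279 exceeds min AVC = $9, so the firm stays open.
Set P = MC: 279 = 81 - 48q + 6q^2 → -198 - 48q + 6q^2 = 0. The roots are q = -3 and q = 11; the profit-maximizing output is on the rising part of MC, so q* = 11.
Check: AVC at q = 11 is $59 ≤ P, so revenue covers variable cost.
Profit = P·q − TC = 279·11 − 960 = $2109.

Produce at q = 11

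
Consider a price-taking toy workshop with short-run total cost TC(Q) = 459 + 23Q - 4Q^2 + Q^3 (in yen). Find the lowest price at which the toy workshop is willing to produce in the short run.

Short-run supply begins at min AVC. From VC = 23Q - 4Q^2 + Q^3, AVC = 23 - 4Q + Q^2.
dAVC/dQ = -4 + 2Q = 0 gives Q = 2. min AVC = 23 - 4·2 + 2^2 = 19.
For P < ¥19 the firm produces nothing.

¥19 per unit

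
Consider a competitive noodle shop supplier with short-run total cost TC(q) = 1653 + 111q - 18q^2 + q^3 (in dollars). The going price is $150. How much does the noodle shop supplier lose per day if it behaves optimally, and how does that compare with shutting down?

Profit = -$301 at q = 13

AVC = 111 - 18q + q^2; min AVC = $30 at q = 9. Since P = $150 ≥ min AVC, the firm produces.
With MC = 111 - 36q + 3q^2, P = MC on the upward-sloping part at q* = 13.
TR = 150·13 = 1950. TC = 1653 + 598 = 2251. Profit = 1950 − 2251 = -$301.
Shutting down would mean losing the fixed cost of $1653, so operating at a loss of $301 is better by $1352.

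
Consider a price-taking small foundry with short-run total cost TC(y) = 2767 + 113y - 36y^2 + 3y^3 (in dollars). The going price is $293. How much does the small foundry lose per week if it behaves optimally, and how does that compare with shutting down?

Profit = -$367 at y = 10

AVC = 113 - 36y + 3y^2; min AVC = $5 at y = 6. Since P = $293 ≥ min AVC, the firm produces.
MC = 113 - 72y + 9y^2. Setting P = MC and taking the root on the rising branch gives y* = 10.
TR = 293·10 = 2930. TC = 2767 + 530 = 3297. Profit = 2930 − 3297 = -$367.
By producing, the firm covers all variable cost plus $2400 of fixed cost; shutting down would lose the full $2767.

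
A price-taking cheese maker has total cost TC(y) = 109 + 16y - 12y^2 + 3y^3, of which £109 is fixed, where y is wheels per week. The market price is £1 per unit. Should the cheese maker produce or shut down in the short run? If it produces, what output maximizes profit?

Strip out fixed cost: VC = 16y - 12y^2 + 3y^3. Then AVC = 16 - 12y + 3y^2 and MC = 16 - 24y + 9y^2.
AVC hits its minimum where MC = AVC, at y = 2, giving min AVC = 16 - 12·2 + 3·2^2 = £4.
With P < min AVC (£1 < £4), every unit sold adds to the loss.
Shutting down limits the loss to fixed cost, £109.

Shut down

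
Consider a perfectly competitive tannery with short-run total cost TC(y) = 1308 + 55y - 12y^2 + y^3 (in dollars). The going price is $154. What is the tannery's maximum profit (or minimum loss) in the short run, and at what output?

Profit = -$98 at y = 11

AVC = 55 - 12y + y^2; min AVC = $19 at y = 6. Since P = $154 ≥ min AVC, the firm produces.
MC = 55 - 24y + 3y^2. Setting P = MC and taking the root on the rising branch gives y* = 11.
TR = 154·11 = 1694. TC = 1308 + 484 = 1792. Profit = 1694 − 1792 = -$98.
Shutting down would mean losing the fixed cost of $1308, so operating at a loss of $98 is better by $1210.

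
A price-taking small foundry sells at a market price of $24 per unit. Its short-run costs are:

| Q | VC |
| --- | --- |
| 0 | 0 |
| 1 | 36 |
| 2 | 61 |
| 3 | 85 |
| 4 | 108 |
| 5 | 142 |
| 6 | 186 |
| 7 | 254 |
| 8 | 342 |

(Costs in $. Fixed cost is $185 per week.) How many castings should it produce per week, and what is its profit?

Profit at each row (π = 24Q − TC): Q=0: -185; Q=1: -197; Q=2: -198; Q=3: -198; Q=4: -197; Q=5: -207; Q=6: -227; Q=7: -271; Q=8: -335.
Profit is highest at Q = 0. Equivalently, the lowest AVC in the table is 108/4 ≈ $27 at Q = 4, and P = $24 falls below it — price never covers variable cost, so the firm shuts down and loses only its fixed cost.

Q = 0 (shut down); profit = -$185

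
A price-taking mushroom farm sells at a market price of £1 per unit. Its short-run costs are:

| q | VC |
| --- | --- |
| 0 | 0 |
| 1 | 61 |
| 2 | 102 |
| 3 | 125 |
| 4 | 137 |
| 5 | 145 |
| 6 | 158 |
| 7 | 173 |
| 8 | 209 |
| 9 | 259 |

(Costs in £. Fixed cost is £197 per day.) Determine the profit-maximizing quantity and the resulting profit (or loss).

q = 0 (shut down); profit = -£197

Profit at each row (π = 1q − TC): q=0: -197; q=1: -257; q=2: -297; q=3: -319; q=4: -330; q=5: -337; q=6: -349; q=7: -363; q=8: -398; q=9: -447.
Profit is highest at q = 0. Equivalently, the lowest AVC in the table is 173/7 ≈ £24.71 at q = 7, and P = £1 falls below it — price never covers variable cost, so the firm shuts down and loses only its fixed cost.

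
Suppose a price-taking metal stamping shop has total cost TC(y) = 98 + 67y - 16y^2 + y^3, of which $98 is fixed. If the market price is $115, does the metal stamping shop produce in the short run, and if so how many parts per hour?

Produce at y = 12

Variable cost is VC = 67y - 16y^2 + y^3, so AVC = VC/y = 67 - 16y + y^2 and MC = dTC/dy = 67 - 32y + 3y^2.
AVC hits its minimum where MC = AVC, at y = 8, giving min AVC = 67 - 16·8 + 8^2 = $3.
Since P = $115 ≥ min AVC = $3, price covers variable cost and the firm should produce.
Solving P = MC: -48 - 32y + 3y^2 = 0 ⇒ y = -4/3 or 12. On the upward-sloping branch, y* = 12.
Check: AVC at y = 12 is $19 ≤ P, so revenue covers variable cost.
Profit = P·y − TC = 115·12 − 326 = $1054.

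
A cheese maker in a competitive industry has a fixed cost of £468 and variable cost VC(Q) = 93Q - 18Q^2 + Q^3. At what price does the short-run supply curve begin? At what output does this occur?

The firm shuts down when price falls below the minimum of average variable cost. AVC = VC/Q = 93 - 18Q + Q^2.
dAVC/dQ = -18 + 2Q = 0 gives Q = 9. min AVC = 93 - 18·9 + 9^2 = 12.
So the shutdown price is £12.

£12 per unit, at Q = 9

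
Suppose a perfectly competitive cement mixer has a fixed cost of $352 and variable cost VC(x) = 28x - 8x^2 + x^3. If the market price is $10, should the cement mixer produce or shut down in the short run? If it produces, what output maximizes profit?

Shut down

From TC, MC = TC'(x) = 28 - 16x + 3x^2 and AVC = VC/x = 28 - 8x + x^2.
AVC hits its minimum where MC = AVC, at x = 4, giving min AVC = 28 - 8·4 + 4^2 = $12.
With P < min AVC ($10 < $12), every unit sold adds to the loss.
Best response: produce nothing and absorb the $352 fixed cost.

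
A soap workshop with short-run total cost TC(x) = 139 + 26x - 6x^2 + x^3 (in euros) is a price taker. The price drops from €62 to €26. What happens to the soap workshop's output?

Output falls from 6 to 4

MC = 26 - 12x + 3x^2; the shutdown threshold is min AVC = €17 (at x = 3).
At P = €62 ≥ min AVC, set P = MC on the rising branch: x = 6.
At P = €26 ≥ min AVC, set P = MC: x = 4. The firm stays open but cuts output.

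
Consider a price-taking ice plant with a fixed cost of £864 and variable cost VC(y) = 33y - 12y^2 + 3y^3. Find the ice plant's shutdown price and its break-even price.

AVC = 33 - 12y + 3y^2; minimized at y = 2, giving min AVC = £21. That is the shutdown price.
ATC = 864/y + 33 - 12y + 3y^2. Setting dATC/dy = −864/y^2 − 12 + 6y = 0 gives y = 6 (since 6·6^3 − 12·6^2 = 864).
min ATC = 864/6 + 33 − 12·6 + 3·6^2 = £213. That is the break-even price.
For £21 ≤ P < £213 the firm produces at a loss; below £21 it shuts down.

Shutdown price = £21; break-even price = £213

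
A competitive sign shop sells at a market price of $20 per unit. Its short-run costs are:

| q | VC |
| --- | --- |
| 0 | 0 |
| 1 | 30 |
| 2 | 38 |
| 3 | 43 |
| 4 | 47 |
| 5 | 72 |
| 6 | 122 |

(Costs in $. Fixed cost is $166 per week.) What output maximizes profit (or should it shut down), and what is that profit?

Compute π = P·q − TC at each output: q=0: -166; q=1: -176; q=2: -164; q=3: -149; q=4: -133; q=5: -138; q=6: -168.
Profit is maximized at q = 4. AVC there is 47/4 = $11.75 ≤ P, so producing beats shutting down (which would give -$166).

q = 4; profit = -$133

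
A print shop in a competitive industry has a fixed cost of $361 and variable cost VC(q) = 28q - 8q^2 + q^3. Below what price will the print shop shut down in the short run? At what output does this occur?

Short-run supply begins at min AVC. From VC = 28q - 8q^2 + q^3, AVC = 28 - 8q + q^2.
At the minimum of AVC, MC = AVC. MC = 28 - 16q + 3q^2; setting MC = AVC gives 2q^2 - 8q = 0, so q = 4. min AVC = 12.
The firm shuts down for any P below $12.

$12 per unit, at q = 4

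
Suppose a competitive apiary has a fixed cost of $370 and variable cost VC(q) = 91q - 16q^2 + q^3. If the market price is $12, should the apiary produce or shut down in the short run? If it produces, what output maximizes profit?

Shut down

From TC, MC = TC'(q) = 91 - 32q + 3q^2 and AVC = VC/q = 91 - 16q + q^2.
The AVC parabola has its vertex at q = 16/2 = 8, where AVC = 91 - 16·8 + 8^2 = $27.
P = $12 lies below min AVC = $27; no output level covers variable cost.
Shutting down limits the loss to fixed cost, $370.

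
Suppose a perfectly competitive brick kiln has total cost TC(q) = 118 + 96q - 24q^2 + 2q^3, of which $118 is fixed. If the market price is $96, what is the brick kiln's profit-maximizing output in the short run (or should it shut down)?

Variable cost is VC = 96q - 24q^2 + 2q^3, so AVC = VC/q = 96 - 24q + 2q^2 and MC = dTC/dq = 96 - 48q + 6q^2.
The AVC parabola has its vertex at q = 24/4 = 6, where AVC = 96 - 24·6 + 2·6^2 = $24.
P = $96 exceeds min AVC = $24, so the firm stays open.
Solving P = MC: -48q + 6q^2 = 0 ⇒ q = 0 or 8. On the upward-sloping branch, q* = 8.
Check: AVC at q = 8 is $32 ≤ P, so revenue covers variable cost.
Profit = P·q − TC = 96·8 − 374 = $394.

Produce at q = 8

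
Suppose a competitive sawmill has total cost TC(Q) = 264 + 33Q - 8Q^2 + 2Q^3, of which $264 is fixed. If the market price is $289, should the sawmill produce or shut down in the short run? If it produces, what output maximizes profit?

Produce at Q = 8

From TC, MC = TC'(Q) = 33 - 16Q + 6Q^2 and AVC = VC/Q = 33 - 8Q + 2Q^2.
The AVC parabola has its vertex at Q = 8/4 = 2, where AVC = 33 - 8·2 + 2·2^2 = $25.
Since P = $289 ≥ min AVC = $25, price covers variable cost and the firm should produce.
Set P = MC: 289 = 33 - 16Q + 6Q^2 → -256 - 16Q + 6Q^2 = 0. The roots are Q = -16/3 and Q = 8; the profit-maximizing output is on the rising part of MC, so Q* = 8.
Check: AVC at Q = 8 is $97 ≤ P, so revenue covers variable cost.
Profit = P·Q − TC = 289·8 − 1040 = $1272.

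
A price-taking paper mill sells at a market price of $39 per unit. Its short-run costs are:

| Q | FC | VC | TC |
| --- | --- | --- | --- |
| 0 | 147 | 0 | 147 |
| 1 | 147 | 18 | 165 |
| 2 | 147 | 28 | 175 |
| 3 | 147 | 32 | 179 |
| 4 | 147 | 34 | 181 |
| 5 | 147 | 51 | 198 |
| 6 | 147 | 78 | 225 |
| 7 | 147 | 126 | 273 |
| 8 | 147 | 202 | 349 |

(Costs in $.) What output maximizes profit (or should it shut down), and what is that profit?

Q = 6; profit = $9

Profit at each row (π = 39Q − TC): Q=0: -147; Q=1: -126; Q=2: -97; Q=3: -62; Q=4: -25; Q=5: -3; Q=6: 9; Q=7: 0; Q=8: -37.
Profit is maximized at Q = 6. AVC there is 78/6 = $13 ≤ P, so producing beats shutting down (which would give -$147).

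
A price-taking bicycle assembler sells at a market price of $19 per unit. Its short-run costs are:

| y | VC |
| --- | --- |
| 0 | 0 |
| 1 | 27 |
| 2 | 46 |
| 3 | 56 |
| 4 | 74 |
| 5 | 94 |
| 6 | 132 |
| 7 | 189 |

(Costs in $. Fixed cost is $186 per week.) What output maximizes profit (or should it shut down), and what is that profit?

y = 4; profit = -$184

Profit at each row (π = 19y − TC): y=0: -186; y=1: -194; y=2: -194; y=3: -185; y=4: -184; y=5: -185; y=6: -204; y=7: -242.
Profit is maximized at y = 4. AVC there is 74/4 = $18.50 ≤ P, so producing beats shutting down (which would give -$186).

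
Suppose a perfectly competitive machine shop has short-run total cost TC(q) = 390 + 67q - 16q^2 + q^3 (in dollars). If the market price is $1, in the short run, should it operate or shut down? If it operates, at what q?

From TC, MC = TC'(q) = 67 - 32q + 3q^2 and AVC = VC/q = 67 - 16q + q^2.
AVC is minimized where dAVC/dq = -16 + 2q = 0, at q = 8; min AVC = 67 - 16·8 + 8^2 = $3.
P = $1 lies below min AVC = $3; no output level covers variable cost.
The firm minimizes its loss by shutting down and losing only its fixed cost of $390.

Shut down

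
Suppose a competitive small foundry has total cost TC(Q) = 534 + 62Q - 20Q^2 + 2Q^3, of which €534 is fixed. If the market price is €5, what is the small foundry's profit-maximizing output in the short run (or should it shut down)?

From TC, MC = TC'(Q) = 62 - 40Q + 6Q^2 and AVC = VC/Q = 62 - 20Q + 2Q^2.
AVC hits its minimum where MC = AVC, at Q = 5, giving min AVC = 62 - 20·5 + 2·5^2 = €12.
With P < min AVC (€5 < €12), every unit sold adds to the loss.
Shutting down limits the loss to fixed cost, €534.

Shut down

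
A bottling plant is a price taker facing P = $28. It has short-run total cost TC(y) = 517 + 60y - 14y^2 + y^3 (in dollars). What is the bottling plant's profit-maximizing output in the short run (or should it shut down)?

From TC, MC = TC'(y) = 60 - 28y + 3y^2 and AVC = VC/y = 60 - 14y + y^2.
AVC hits its minimum where MC = AVC, at y = 7, giving min AVC = 60 - 14·7 + 7^2 = $11.
P = $28 exceeds min AVC = $11, so the firm stays open.
Set P = MC: 28 = 60 - 28y + 3y^2 → 32 - 28y + 3y^2 = 0. The roots are y = 4/3 and y = 8; the profit-maximizing output is on the rising part of MC, so y* = 8.
Check: AVC at y = 8 is $12 ≤ P, so revenue covers variable cost.
Profit = P·y − TC = 28·8 − 613 = -$389, a loss, but smaller than the $517 fixed cost the firm would lose by shutting down.

Produce at y = 8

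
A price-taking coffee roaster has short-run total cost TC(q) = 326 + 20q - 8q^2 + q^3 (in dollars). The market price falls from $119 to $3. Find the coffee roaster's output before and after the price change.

Output falls from 9 to 0 (the firm shuts down)

MC = 20 - 16q + 3q^2; the shutdown threshold is min AVC = $4 (at q = 4).
At P = $119 ≥ min AVC, set P = MC on the rising branch: q = 9.
At P = $3 < min AVC = $4, price no longer covers variable cost at any output, so the firm shuts down: q = 0.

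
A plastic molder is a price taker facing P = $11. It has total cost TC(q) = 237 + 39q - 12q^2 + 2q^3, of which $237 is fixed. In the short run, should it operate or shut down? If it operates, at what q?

Shut down

Variable cost is VC = 39q - 12q^2 + 2q^3, so AVC = VC/q = 39 - 12q + 2q^2 and MC = dTC/dq = 39 - 24q + 6q^2.
AVC hits its minimum where MC = AVC, at q = 3, giving min AVC = 39 - 12·3 + 2·3^2 = $21.
P = $11 lies below min AVC = $21; no output level covers variable cost.
The firm minimizes its loss by shutting down and losing only its fixed cost of $237.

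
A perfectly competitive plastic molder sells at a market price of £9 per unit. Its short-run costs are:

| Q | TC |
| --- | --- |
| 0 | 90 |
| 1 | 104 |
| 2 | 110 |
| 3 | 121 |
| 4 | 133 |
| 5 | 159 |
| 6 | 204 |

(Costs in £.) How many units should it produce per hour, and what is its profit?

Q = 0 (shut down); profit = -£90

Compute π = P·Q − TC at each output: Q=0: -90; Q=1: -95; Q=2: -92; Q=3: -94; Q=4: -97; Q=5: -114; Q=6: -150.
Profit is highest at Q = 0. Equivalently, the lowest AVC in the table is 20/2 ≈ £10 at Q = 2, and P = £9 falls below it — price never covers variable cost, so the firm shuts down and loses only its fixed cost.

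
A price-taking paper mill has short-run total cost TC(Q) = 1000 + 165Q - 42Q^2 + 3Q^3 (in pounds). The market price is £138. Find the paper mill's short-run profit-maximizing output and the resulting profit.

Profit = -£28 at Q = 9

AVC = 165 - 42Q + 3Q^2 has its minimum £18 at Q = 7; price £138 clears that bar, so the firm operates.
MC = 165 - 84Q + 9Q^2. Setting P = MC and taking the root on the rising branch gives Q* = 9.
TR = 138·9 = 1242. TC = 1000 + 270 = 1270. Profit = 1242 − 1270 = -£28.
By producing, the firm covers all variable cost plus £972 of fixed cost; shutting down would lose the full £1000.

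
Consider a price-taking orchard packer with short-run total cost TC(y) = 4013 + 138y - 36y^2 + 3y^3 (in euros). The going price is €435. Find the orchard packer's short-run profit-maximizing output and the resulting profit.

Profit = -€383 at y = 11

AVC = 138 - 36y + 3y^2; min AVC = €30 at y = 6. Since P = €435 ≥ min AVC, the firm produces.
With MC = 138 - 72y + 9y^2, P = MC on the upward-sloping part at y* = 11.
TR = 435·11 = 4785. TC = 4013 + 1155 = 5168. Profit = 4785 − 5168 = -€383.
That loss of €383 beats the €4013 the firm would lose by shutting down; producing recovers €3630 of fixed cost.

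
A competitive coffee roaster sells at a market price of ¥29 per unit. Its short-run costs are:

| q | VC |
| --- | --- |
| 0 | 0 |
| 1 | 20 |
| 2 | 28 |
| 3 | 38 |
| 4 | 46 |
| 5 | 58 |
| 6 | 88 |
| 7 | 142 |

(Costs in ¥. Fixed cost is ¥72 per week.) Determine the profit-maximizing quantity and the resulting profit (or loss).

Profit at each row (π = 29q − TC): q=0: -72; q=1: -63; q=2: -42; q=3: -23; q=4: -2; q=5: 15; q=6: 14; q=7: -11.
Profit is maximized at q = 5. AVC there is 58/5 = ¥11.60 ≤ P, so producing beats shutting down (which would give -¥72).

q = 5; profit = ¥15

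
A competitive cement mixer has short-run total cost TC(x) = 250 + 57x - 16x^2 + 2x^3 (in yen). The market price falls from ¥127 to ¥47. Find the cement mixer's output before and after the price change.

Output falls from 7 to 5

MC = 57 - 32x + 6x^2; the shutdown threshold is min AVC = ¥25 (at x = 4).
With P = ¥127 above the shutdown price, P = MC gives x = 7.
At P = ¥47 ≥ min AVC, set P = MC: x = 5. The firm stays open but cuts output.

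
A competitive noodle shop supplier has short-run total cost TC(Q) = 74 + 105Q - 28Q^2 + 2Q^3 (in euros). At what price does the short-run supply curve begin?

€7 per unit

The firm shuts down when price falls below the minimum of average variable cost. AVC = VC/Q = 105 - 28Q + 2Q^2.
dAVC/dQ = -28 + 4Q = 0 gives Q = 7. min AVC = 105 - 28·7 + 2·7^2 = 7.
The firm shuts down for any P below €7.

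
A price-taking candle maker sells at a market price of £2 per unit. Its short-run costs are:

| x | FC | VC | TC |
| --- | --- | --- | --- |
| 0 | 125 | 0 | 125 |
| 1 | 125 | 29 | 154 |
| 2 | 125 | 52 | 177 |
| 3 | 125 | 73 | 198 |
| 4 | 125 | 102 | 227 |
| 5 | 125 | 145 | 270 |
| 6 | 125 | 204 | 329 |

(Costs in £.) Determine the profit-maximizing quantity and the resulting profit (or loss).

x = 0 (shut down); profit = -£125

Compute π = P·x − TC at each output: x=0: -125; x=1: -152; x=2: -173; x=3: -192; x=4: -219; x=5: -260; x=6: -317.
Profit is highest at x = 0. Equivalently, the lowest AVC in the table is 73/3 ≈ £24.33 at x = 3, and P = £2 falls below it — price never covers variable cost, so the firm shuts down and loses only its fixed cost.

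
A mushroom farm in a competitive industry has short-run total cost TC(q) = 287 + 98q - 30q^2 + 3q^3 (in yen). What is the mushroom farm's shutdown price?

¥23 per unit

Short-run supply begins at min AVC. From VC = 98q - 30q^2 + 3q^3, AVC = 98 - 30q + 3q^2.
At the minimum of AVC, MC = AVC. MC = 98 - 60q + 9q^2; setting MC = AVC gives 6q^2 - 30q = 0, so q = 5. min AVC = 23.
So the shutdown price is ¥23.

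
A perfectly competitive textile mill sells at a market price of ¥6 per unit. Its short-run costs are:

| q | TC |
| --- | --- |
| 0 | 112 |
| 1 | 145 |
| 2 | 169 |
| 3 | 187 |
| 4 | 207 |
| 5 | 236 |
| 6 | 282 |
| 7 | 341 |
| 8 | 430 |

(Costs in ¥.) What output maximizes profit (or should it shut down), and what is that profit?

q = 0 (shut down); profit = -¥112

Profit at each row (π = 6q − TC): q=0: -112; q=1: -139; q=2: -157; q=3: -169; q=4: -183; q=5: -206; q=6: -246; q=7: -299; q=8: -382.
Profit is highest at q = 0. Equivalently, the lowest AVC in the table is 95/4 ≈ ¥23.75 at q = 4, and P = ¥6 falls below it — price never covers variable cost, so the firm shuts down and loses only its fixed cost.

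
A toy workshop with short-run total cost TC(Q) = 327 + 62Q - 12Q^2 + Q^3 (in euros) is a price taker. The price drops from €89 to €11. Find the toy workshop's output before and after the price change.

Output falls from 9 to 0 (the firm shuts down)

AVC = 62 - 12Q + Q^2, minimized at Q = 6 where min AVC = €26. MC = 62 - 24Q + 3Q^2.
At P = €89 ≥ min AVC, set P = MC on the rising branch: Q = 9.
At P = €11 < min AVC = €26, price no longer covers variable cost at any output, so the firm shuts down: Q = 0.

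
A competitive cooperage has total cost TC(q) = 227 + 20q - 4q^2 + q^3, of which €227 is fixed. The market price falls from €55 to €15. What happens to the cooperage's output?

Output falls from 5 to 0 (the firm shuts down)

MC = 20 - 8q + 3q^2; the shutdown threshold is min AVC = €16 (at q = 2).
At P = €55 ≥ min AVC, set P = MC on the rising branch: q = 5.
At P = €15 < min AVC = €16, price no longer covers variable cost at any output, so the firm shuts down: q = 0.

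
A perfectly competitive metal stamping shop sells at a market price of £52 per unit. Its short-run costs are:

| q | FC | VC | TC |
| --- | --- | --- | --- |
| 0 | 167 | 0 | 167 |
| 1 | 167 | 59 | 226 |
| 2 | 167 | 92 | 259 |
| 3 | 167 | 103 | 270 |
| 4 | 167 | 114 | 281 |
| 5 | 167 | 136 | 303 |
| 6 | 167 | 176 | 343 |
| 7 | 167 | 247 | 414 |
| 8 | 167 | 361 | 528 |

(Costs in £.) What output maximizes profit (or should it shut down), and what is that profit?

Profit at each row (π = 52q − TC): q=0: -167; q=1: -174; q=2: -155; q=3: -114; q=4: -73; q=5: -43; q=6: -31; q=7: -50; q=8: -112.
Profit is maximized at q = 6. AVC there is 176/6 = £29.33 ≤ P, so producing beats shutting down (which would give -£167).

q = 6; profit = -£31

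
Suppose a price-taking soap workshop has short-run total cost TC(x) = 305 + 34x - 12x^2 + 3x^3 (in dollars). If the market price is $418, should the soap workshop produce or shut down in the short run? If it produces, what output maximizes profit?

Produce at x = 8

Strip out fixed cost: VC = 34x - 12x^2 + 3x^3. Then AVC = 34 - 12x + 3x^2 and MC = 34 - 24x + 9x^2.
AVC hits its minimum where MC = AVC, at x = 2, giving min AVC = 34 - 12·2 + 3·2^2 = $22.
Because $418 ≥ $22, revenue can cover variable cost; the firm operates.
Solving P = MC: -384 - 24x + 9x^2 = 0 ⇒ x = -16/3 or 8. On the upward-sloping branch, x* = 8.
Check: AVC at x = 8 is $130 ≤ P, so revenue covers variable cost.
Profit = P·x − TC = 418·8 − 1345 = $1999.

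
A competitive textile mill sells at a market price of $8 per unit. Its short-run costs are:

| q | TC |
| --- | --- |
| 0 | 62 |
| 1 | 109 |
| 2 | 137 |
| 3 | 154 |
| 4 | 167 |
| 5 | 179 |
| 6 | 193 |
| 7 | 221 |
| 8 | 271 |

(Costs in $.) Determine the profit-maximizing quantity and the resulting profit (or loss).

Compute π = P·q − TC at each output: q=0: -62; q=1: -101; q=2: -121; q=3: -130; q=4: -135; q=5: -139; q=6: -145; q=7: -165; q=8: -207.
Profit is highest at q = 0. Equivalently, the lowest AVC in the table is 131/6 ≈ $21.83 at q = 6, and P = $8 falls below it — price never covers variable cost, so the firm shuts down and loses only its fixed cost.

q = 0 (shut down); profit = -$62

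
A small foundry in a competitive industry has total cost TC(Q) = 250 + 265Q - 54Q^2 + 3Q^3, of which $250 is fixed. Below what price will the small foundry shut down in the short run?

The shutdown price is the minimum of AVC. VC = 265Q - 54Q^2 + 3Q^3, so AVC = 265 - 54Q + 3Q^2.
At the minimum of AVC, MC = AVC. MC = 265 - 108Q + 9Q^2; setting MC = AVC gives 6Q^2 - 54Q = 0, so Q = 9. min AVC = 22.
The firm shuts down for any P below $22.

$22 per unit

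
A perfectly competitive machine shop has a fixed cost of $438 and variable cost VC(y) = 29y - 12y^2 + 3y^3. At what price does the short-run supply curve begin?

Short-run supply begins at min AVC. From VC = 29y - 12y^2 + 3y^3, AVC = 29 - 12y + 3y^2.
At the minimum of AVC, MC = AVC. MC = 29 - 24y + 9y^2; setting MC = AVC gives 6y^2 - 12y = 0, so y = 2. min AVC = 17.
For P < $17 the firm produces nothing.

$17 per unit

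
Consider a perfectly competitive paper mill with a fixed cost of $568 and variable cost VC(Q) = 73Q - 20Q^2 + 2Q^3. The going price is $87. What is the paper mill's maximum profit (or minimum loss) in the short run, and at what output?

AVC = 73 - 20Q + 2Q^2; min AVC = $23 at Q = 5. Since P = $87 ≥ min AVC, the firm produces.
With MC = 73 - 40Q + 6Q^2, P = MC on the upward-sloping part at Q* = 7.
TR = 87·7 = 609. TC = 568 + 217 = 785. Profit = 609 − 785 = -$176.
Shutting down would mean losing the fixed cost of $568, so operating at a loss of $176 is better by $392.

Profit = -$176 at Q = 7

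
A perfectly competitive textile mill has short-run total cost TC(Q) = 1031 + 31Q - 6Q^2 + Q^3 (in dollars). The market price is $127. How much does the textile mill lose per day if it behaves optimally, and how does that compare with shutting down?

AVC = 31 - 6Q + Q^2 has its minimum $22 at Q = 3; price $127 clears that bar, so the firm operates.
With MC = 31 - 12Q + 3Q^2, P = MC on the upward-sloping part at Q* = 8.
TR = 127·8 = 1016. TC = 1031 + 376 = 1407. Profit = 1016 − 1407 = -$391.
By producing, the firm covers all variable cost plus $640 of fixed cost; shutting down would lose the full $1031.

Profit = -$391 at Q = 8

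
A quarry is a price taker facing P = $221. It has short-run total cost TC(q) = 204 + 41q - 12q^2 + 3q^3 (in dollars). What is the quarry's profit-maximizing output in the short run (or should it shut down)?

Produce at q = 6

Strip out fixed cost: VC = 41q - 12q^2 + 3q^3. Then AVC = 41 - 12q + 3q^2 and MC = 41 - 24q + 9q^2.
The AVC parabola has its vertex at q = 12/6 = 2, where AVC = 41 - 12·2 + 3·2^2 = $29.
P = $221 exceeds min AVC = $29, so the firm stays open.
Set P = MC: 221 = 41 - 24q + 9q^2 → -180 - 24q + 9q^2 = 0. The roots are q = -10/3 and q = 6; the profit-maximizing output is on the rising part of MC, so q* = 6.
Check: AVC at q = 6 is $77 ≤ P, so revenue covers variable cost.
Profit = P·q − TC = 221·6 − 666 = $660.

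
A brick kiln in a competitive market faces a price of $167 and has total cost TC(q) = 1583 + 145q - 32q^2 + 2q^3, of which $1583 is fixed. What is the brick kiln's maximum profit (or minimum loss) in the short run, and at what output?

Profit = -$131 at q = 11

AVC = 145 - 32q + 2q^2 has its minimum $17 at q = 8; price $167 clears that bar, so the firm operates.
With MC = 145 - 64q + 6q^2, P = MC on the upward-sloping part at q* = 11.
TR = 167·11 = 1837. TC = 1583 + 385 = 1968. Profit = 1837 − 1968 = -$131.
That loss of $131 beats the $1583 the firm would lose by shutting down; producing recovers $1452 of fixed cost.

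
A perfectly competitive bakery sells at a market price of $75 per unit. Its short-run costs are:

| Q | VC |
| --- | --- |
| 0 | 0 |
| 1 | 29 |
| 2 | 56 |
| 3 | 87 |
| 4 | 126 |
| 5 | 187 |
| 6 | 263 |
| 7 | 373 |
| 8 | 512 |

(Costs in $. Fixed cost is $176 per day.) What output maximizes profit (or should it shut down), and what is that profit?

Tabulate TR − TC: Q=0: -176; Q=1: -130; Q=2: -82; Q=3: -38; Q=4: -2; Q=5: 12; Q=6: 11; Q=7: -24; Q=8: -88.
Profit is maximized at Q = 5. AVC there is 187/5 = $37.40 ≤ P, so producing beats shutting down (which would give -$176).

Q = 5; profit = $12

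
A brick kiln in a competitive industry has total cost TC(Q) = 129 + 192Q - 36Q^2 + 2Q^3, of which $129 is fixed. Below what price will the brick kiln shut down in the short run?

$30 per unit

The shutdown price is the minimum of AVC. VC = 192Q - 36Q^2 + 2Q^3, so AVC = 192 - 36Q + 2Q^2.
dAVC/dQ = -36 + 4Q = 0 gives Q = 9. min AVC = 192 - 36·9 + 2·9^2 = 30.
The firm shuts down for any P below $30.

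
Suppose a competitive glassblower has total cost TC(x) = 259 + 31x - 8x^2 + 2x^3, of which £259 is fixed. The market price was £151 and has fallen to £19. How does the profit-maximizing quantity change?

MC = 31 - 16x + 6x^2; the shutdown threshold is min AVC = £23 (at x = 2).
With P = £151 above the shutdown price, P = MC gives x = 6.
At P = £19 < min AVC = £23, price no longer covers variable cost at any output, so the firm shuts down: x = 0.

Output falls from 6 to 0 (the firm shuts down)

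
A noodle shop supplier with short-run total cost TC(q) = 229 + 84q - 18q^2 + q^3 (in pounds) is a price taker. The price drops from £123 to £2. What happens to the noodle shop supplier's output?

Output falls from 13 to 0 (the firm shuts down)

AVC = 84 - 18q + q^2, minimized at q = 9 where min AVC = £3. MC = 84 - 36q + 3q^2.
With P = £123 above the shutdown price, P = MC gives q = 13.
At P = £2 < min AVC = £3, price no longer covers variable cost at any output, so the firm shuts down: q = 0.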